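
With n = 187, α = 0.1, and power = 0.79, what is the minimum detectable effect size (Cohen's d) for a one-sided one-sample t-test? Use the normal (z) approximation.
d ≈ 0.15

Minimum detectable effect (one-sample t-test, normal approximation):
d = (z_α + z_β) / √n
d = (1.282 + 0.806) / √187
d = 2.088 / 13.675
d ≈ 0.15

By Cohen's convention (0.2 small / 0.5 medium / 0.8 large): very small effect.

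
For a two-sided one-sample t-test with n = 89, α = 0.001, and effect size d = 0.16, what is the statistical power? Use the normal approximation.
Power ≈ 0.04

Power calculation (one-sample t-test, normal approximation):
z_β = d · √n - z_{α/2}
z_β = 0.16 · √89 - 3.291
z_β = 0.16 · 9.434 - 3.291
z_β = -1.781

Power = Φ(z_β) = Φ(-1.781) ≈ 0.037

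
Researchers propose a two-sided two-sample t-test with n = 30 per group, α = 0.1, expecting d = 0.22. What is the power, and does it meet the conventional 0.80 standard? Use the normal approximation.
Power ≈ 0.21; the study is underpowered (power < 0.80)

Power calculation (two-sample t-test, normal approximation):
z_β = d · √(n/2) - z_{α/2}
z_β = 0.22 · √(30/2) - 1.645
z_β = 0.22 · 3.873 - 1.645
z_β = -0.793

Power = Φ(z_β) = Φ(-0.793) ≈ 0.214

Effect size d = 0.22 is small by Cohen's convention (0.2/0.5/0.8).

Threshold: power ≥ 0.80 is conventionally adequate.
Power ≈ 0.21 → the study is underpowered (power < 0.80).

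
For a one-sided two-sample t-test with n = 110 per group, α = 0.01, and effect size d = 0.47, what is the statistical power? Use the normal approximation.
Power ≈ 0.88

Power calculation (two-sample t-test, normal approximation):
z_β = d · √(n/2) - z_α
z_β = 0.47 · √(110/2) - 2.326
z_β = 0.47 · 7.416 - 2.326
z_β = 1.159

Power = Φ(z_β) = Φ(1.159) ≈ 0.877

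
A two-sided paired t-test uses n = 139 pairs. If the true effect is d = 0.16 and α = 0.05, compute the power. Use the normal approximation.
Power ≈ 0.47

Power calculation (paired t-test, normal approximation):
z_β = d · √n - z_{α/2}
z_β = 0.16 · √139 - 1.960
z_β = 0.16 · 11.790 - 1.960
z_β = -0.074

Power = Φ(z_β) = Φ(-0.074) ≈ 0.471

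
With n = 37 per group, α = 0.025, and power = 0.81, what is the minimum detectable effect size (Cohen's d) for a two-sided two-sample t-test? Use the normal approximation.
d ≈ 0.73

Minimum detectable effect (two-sample t-test, normal approximation):
d = (z_{α/2} + z_β) / √(n/2)
d = (2.241 + 0.878) / √(37/2)
d = 3.119 / 4.301
d ≈ 0.73

By Cohen's convention (0.2 small / 0.5 medium / 0.8 large): medium effect.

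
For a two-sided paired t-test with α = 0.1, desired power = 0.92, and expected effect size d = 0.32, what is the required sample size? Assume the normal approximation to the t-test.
n = 91 pairs

Sample size formula (paired t-test, normal approximation):
n = ((z_{α/2} + z_β) / d)²

z_{α/2} = 1.645 (for α = 0.1, two-sided)
z_β = 1.405 (for power = 0.92)
d = 0.32

n = ((1.645 + 1.405) / 0.32)²
n = (9.531)²
n ≈ 90.84
Round up to the next whole number: n = 91 pairs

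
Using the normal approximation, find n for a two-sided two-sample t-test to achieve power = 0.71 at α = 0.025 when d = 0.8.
n = 25 per group

Sample size formula (two-sample t-test, normal approximation):
n = 2 · ((z_{α/2} + z_β) / d)²

z_{α/2} = 2.241 (for α = 0.025, two-sided)
z_β = 0.553 (for power = 0.71)
d = 0.8

n = 2 · ((2.241 + 0.553) / 0.8)²
n = 2 · (3.493)²
n ≈ 24.40
Round up to the next whole number: n = 25 per group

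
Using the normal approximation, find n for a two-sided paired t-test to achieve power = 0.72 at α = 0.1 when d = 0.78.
n = 9 pairs

Sample size formula (paired t-test, normal approximation):
n = ((z_{α/2} + z_β) / d)²

z_{α/2} = 1.645 (for α = 0.1, two-sided)
z_β = 0.583 (for power = 0.72)
d = 0.78

n = ((1.645 + 0.583) / 0.78)²
n = (2.856)²
n ≈ 8.16
Round up to the next whole number: n = 9 pairs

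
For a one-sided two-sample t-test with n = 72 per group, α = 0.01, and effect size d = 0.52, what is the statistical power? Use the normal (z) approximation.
Power ≈ 0.79

Power calculation (two-sample t-test, normal approximation):
z_β = d · √(n/2) - z_α
z_β = 0.52 · √(72/2) - 2.326
z_β = 0.52 · 6.000 - 2.326
z_β = 0.794

Power = Φ(z_β) = Φ(0.794) ≈ 0.786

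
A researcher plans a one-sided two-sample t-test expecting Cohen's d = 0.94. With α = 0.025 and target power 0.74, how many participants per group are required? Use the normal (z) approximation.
n = 16 per group

Sample size formula (two-sample t-test, normal approximation):
n = 2 · ((z_α + z_β) / d)²

z_α = 1.960 (for α = 0.025, one-sided)
z_β = 0.643 (for power = 0.74)
d = 0.94

n = 2 · ((1.960 + 0.643) / 0.94)²
n = 2 · (2.769)²
n ≈ 15.33
Round up to the next whole number: n = 16 per group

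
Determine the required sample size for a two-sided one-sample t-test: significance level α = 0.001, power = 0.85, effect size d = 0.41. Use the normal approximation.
n = 112

Sample size formula (one-sample t-test, normal approximation):
n = ((z_{α/2} + z_β) / d)²

z_{α/2} = 3.291 (for α = 0.001, two-sided)
z_β = 1.036 (for power = 0.85)
d = 0.41

n = ((3.291 + 1.036) / 0.41)²
n = (10.554)²
n ≈ 111.39
Round up to the next whole number: n = 112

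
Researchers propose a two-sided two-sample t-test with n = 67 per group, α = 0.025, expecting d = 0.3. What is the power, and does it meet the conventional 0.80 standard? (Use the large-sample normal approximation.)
Power ≈ 0.31; the study is underpowered (power < 0.80)

Power calculation (two-sample t-test, normal approximation):
z_β = d · √(n/2) - z_{α/2}
z_β = 0.3 · √(67/2) - 2.241
z_β = 0.3 · 5.788 - 2.241
z_β = -0.505

Power = Φ(z_β) = Φ(-0.505) ≈ 0.307

Effect size d = 0.3 is small by Cohen's convention (0.2/0.5/0.8).

Threshold: power ≥ 0.80 is conventionally adequate.
Power ≈ 0.31 → the study is underpowered (power < 0.80).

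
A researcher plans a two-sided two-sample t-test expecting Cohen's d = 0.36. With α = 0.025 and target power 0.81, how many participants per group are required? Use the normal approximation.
n = 151 per group

Sample size formula (two-sample t-test, normal approximation):
n = 2 · ((z_{α/2} + z_β) / d)²

z_{α/2} = 2.241 (for α = 0.025, two-sided)
z_β = 0.878 (for power = 0.81)
d = 0.36

n = 2 · ((2.241 + 0.878) / 0.36)²
n = 2 · (8.664)²
n ≈ 150.13
Round up to the next whole number: n = 151 per group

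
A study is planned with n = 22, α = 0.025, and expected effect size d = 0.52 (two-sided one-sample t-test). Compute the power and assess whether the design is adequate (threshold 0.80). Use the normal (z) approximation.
Power ≈ 0.58; the study is underpowered (power < 0.80)

Power calculation (one-sample t-test, normal approximation):
z_β = d · √n - z_{α/2}
z_β = 0.52 · √22 - 2.241
z_β = 0.52 · 4.690 - 2.241
z_β = 0.198

Power = Φ(z_β) = Φ(0.198) ≈ 0.578

Effect size d = 0.52 is medium by Cohen's convention (0.2/0.5/0.8).

Threshold: power ≥ 0.80 is conventionally adequate.
Power ≈ 0.58 → the study is underpowered (power < 0.80).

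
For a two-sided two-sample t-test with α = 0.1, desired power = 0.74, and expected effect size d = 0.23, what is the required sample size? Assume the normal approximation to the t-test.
n = 198 per group

Sample size formula (two-sample t-test, normal approximation):
n = 2 · ((z_{α/2} + z_β) / d)²

z_{α/2} = 1.645 (for α = 0.1, two-sided)
z_β = 0.643 (for power = 0.74)
d = 0.23

n = 2 · ((1.645 + 0.643) / 0.23)²
n = 2 · (9.948)²
n ≈ 197.93
Round up to the next whole number: n = 198 per group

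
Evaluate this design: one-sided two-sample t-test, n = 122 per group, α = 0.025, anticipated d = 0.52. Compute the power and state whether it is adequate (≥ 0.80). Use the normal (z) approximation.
Power ≈ 0.98; the study is adequately powered (power ≥ 0.80)

Power calculation (two-sample t-test, normal approximation):
z_β = d · √(n/2) - z_α
z_β = 0.52 · √(122/2) - 1.960
z_β = 0.52 · 7.810 - 1.960
z_β = 2.101

Power = Φ(z_β) = Φ(2.101) ≈ 0.982

Effect size d = 0.52 is medium by Cohen's convention (0.2/0.5/0.8).

Threshold: power ≥ 0.80 is conventionally adequate.
Power ≈ 0.98 → the study is adequately powered (power ≥ 0.80).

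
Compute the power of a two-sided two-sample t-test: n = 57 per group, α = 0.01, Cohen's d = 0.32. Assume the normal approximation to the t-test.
Power ≈ 0.19

Power calculation (two-sample t-test, normal approximation):
z_β = d · √(n/2) - z_{α/2}
z_β = 0.32 · √(57/2) - 2.576
z_β = 0.32 · 5.339 - 2.576
z_β = -0.867

Power = Φ(z_β) = Φ(-0.867) ≈ 0.193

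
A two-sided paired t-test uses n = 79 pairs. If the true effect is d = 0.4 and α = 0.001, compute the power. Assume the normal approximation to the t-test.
Power ≈ 0.60

Power calculation (paired t-test, normal approximation):
z_β = d · √n - z_{α/2}
z_β = 0.4 · √79 - 3.291
z_β = 0.4 · 8.888 - 3.291
z_β = 0.265

Power = Φ(z_β) = Φ(0.265) ≈ 0.604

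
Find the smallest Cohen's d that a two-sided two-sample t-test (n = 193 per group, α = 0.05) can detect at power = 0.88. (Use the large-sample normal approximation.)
d ≈ 0.32

Minimum detectable effect (two-sample t-test, normal approximation):
d = (z_{α/2} + z_β) / √(n/2)
d = (1.960 + 1.175) / √(193/2)
d = 3.135 / 9.823
d ≈ 0.32

By Cohen's convention (0.2 small / 0.5 medium / 0.8 large): small effect.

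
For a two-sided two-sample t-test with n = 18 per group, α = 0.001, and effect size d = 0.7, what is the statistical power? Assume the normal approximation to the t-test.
Power ≈ 0.12

Power calculation (two-sample t-test, normal approximation):
z_β = d · √(n/2) - z_{α/2}
z_β = 0.7 · √(18/2) - 3.291
z_β = 0.7 · 3.000 - 3.291
z_β = -1.191

Power = Φ(z_β) = Φ(-1.191) ≈ 0.117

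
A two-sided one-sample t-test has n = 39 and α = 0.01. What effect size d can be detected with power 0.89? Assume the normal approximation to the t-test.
d ≈ 0.61

Minimum detectable effect (one-sample t-test, normal approximation):
d = (z_{α/2} + z_β) / √n
d = (2.576 + 1.227) / √39
d = 3.802 / 6.245
d ≈ 0.61

By Cohen's convention (0.2 small / 0.5 medium / 0.8 large): medium effect.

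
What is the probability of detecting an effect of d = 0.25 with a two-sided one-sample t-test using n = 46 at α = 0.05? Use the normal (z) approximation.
Power ≈ 0.40

Power calculation (one-sample t-test, normal approximation):
z_β = d · √n - z_{α/2}
z_β = 0.25 · √46 - 1.960
z_β = 0.25 · 6.782 - 1.960
z_β = -0.264

Power = Φ(z_β) = Φ(-0.264) ≈ 0.396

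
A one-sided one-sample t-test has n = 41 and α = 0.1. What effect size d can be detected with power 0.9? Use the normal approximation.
d ≈ 0.40

Minimum detectable effect (one-sample t-test, normal approximation):
d = (z_α + z_β) / √n
d = (1.282 + 1.282) / √41
d = 2.563 / 6.403
d ≈ 0.40

By Cohen's convention (0.2 small / 0.5 medium / 0.8 large): small effect.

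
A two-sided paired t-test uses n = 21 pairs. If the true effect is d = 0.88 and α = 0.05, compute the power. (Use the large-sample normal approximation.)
Power ≈ 0.98

Power calculation (paired t-test, normal approximation):
z_β = d · √n - z_{α/2}
z_β = 0.88 · √21 - 1.960
z_β = 0.88 · 4.583 - 1.960
z_β = 2.073

Power = Φ(z_β) = Φ(2.073) ≈ 0.981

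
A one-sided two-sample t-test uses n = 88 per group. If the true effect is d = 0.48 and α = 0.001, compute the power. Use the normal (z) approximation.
Power ≈ 0.54

Power calculation (two-sample t-test, normal approximation):
z_β = d · √(n/2) - z_α
z_β = 0.48 · √(88/2) - 3.090
z_β = 0.48 · 6.633 - 3.090
z_β = 0.094

Power = Φ(z_β) = Φ(0.094) ≈ 0.537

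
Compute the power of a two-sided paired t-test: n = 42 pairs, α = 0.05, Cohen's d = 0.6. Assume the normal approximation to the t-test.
Power ≈ 0.97

Power calculation (paired t-test, normal approximation):
z_β = d · √n - z_{α/2}
z_β = 0.6 · √42 - 1.960
z_β = 0.6 · 6.481 - 1.960
z_β = 1.928

Power = Φ(z_β) = Φ(1.928) ≈ 0.973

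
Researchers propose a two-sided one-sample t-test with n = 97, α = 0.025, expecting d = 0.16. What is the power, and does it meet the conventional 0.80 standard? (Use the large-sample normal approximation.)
Power ≈ 0.25; the study is underpowered (power < 0.80)

Power calculation (one-sample t-test, normal approximation):
z_β = d · √n - z_{α/2}
z_β = 0.16 · √97 - 2.241
z_β = 0.16 · 9.849 - 2.241
z_β = -0.666

Power = Φ(z_β) = Φ(-0.666) ≈ 0.253

Effect size d = 0.16 is very small by Cohen's convention (0.2/0.5/0.8).

Threshold: power ≥ 0.80 is conventionally adequate.
Power ≈ 0.25 → the study is underpowered (power < 0.80).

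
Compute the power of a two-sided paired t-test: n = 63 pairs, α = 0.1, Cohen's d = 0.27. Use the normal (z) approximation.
Power ≈ 0.69

Power calculation (paired t-test, normal approximation):
z_β = d · √n - z_{α/2}
z_β = 0.27 · √63 - 1.645
z_β = 0.27 · 7.937 - 1.645
z_β = 0.498

Power = Φ(z_β) = Φ(0.498) ≈ 0.691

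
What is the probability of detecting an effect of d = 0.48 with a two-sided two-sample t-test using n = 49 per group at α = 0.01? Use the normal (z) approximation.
Power ≈ 0.42

Power calculation (two-sample t-test, normal approximation):
z_β = d · √(n/2) - z_{α/2}
z_β = 0.48 · √(49/2) - 2.576
z_β = 0.48 · 4.950 - 2.576
z_β = -0.200

Power = Φ(z_β) = Φ(-0.200) ≈ 0.421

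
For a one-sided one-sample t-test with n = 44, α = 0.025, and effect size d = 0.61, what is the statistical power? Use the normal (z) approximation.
Power ≈ 0.98

Power calculation (one-sample t-test, normal approximation):
z_β = d · √n - z_α
z_β = 0.61 · √44 - 1.960
z_β = 0.61 · 6.633 - 1.960
z_β = 2.086

Power = Φ(z_β) = Φ(2.086) ≈ 0.982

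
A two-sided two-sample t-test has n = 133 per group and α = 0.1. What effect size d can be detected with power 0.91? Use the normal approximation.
d ≈ 0.37

Minimum detectable effect (two-sample t-test, normal approximation):
d = (z_{α/2} + z_β) / √(n/2)
d = (1.645 + 1.341) / √(133/2)
d = 2.986 / 8.155
d ≈ 0.37

By Cohen's convention (0.2 small / 0.5 medium / 0.8 large): small effect.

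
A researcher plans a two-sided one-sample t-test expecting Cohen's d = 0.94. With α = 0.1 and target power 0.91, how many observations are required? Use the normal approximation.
n = 11

Sample size formula (one-sample t-test, normal approximation):
n = ((z_{α/2} + z_β) / d)²

z_{α/2} = 1.645 (for α = 0.1, two-sided)
z_β = 1.341 (for power = 0.91)
d = 0.94

n = ((1.645 + 1.341) / 0.94)²
n = (3.177)²
n ≈ 10.09
Round up to the next whole number: n = 11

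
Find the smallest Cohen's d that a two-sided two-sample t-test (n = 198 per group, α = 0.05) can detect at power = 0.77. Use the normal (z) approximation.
d ≈ 0.27

Minimum detectable effect (two-sample t-test, normal approximation):
d = (z_{α/2} + z_β) / √(n/2)
d = (1.960 + 0.739) / √(198/2)
d = 2.699 / 9.950
d ≈ 0.27

By Cohen's convention (0.2 small / 0.5 medium / 0.8 large): small effect.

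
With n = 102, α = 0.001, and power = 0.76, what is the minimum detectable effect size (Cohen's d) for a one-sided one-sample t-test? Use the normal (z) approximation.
d ≈ 0.38

Minimum detectable effect (one-sample t-test, normal approximation):
d = (z_α + z_β) / √n
d = (3.090 + 0.706) / √102
d = 3.797 / 10.100
d ≈ 0.38

By Cohen's convention (0.2 small / 0.5 medium / 0.8 large): small effect.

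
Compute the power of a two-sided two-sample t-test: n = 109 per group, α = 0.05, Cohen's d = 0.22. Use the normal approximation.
Power ≈ 0.37

Power calculation (two-sample t-test, normal approximation):
z_β = d · √(n/2) - z_{α/2}
z_β = 0.22 · √(109/2) - 1.960
z_β = 0.22 · 7.382 - 1.960
z_β = -0.336

Power = Φ(z_β) = Φ(-0.336) ≈ 0.368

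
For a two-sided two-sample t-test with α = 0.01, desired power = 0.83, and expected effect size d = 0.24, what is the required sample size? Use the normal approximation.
n = 433 per group

Sample size formula (two-sample t-test, normal approximation):
n = 2 · ((z_{α/2} + z_β) / d)²

z_{α/2} = 2.576 (for α = 0.01, two-sided)
z_β = 0.954 (for power = 0.83)
d = 0.24

n = 2 · ((2.576 + 0.954) / 0.24)²
n = 2 · (14.708)²
n ≈ 432.65
Round up to the next whole number: n = 433 per group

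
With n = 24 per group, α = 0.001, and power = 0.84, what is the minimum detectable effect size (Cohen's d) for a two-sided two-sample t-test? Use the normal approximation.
d ≈ 1.24

Minimum detectable effect (two-sample t-test, normal approximation):
d = (z_{α/2} + z_β) / √(n/2)
d = (3.291 + 0.994) / √(24/2)
d = 4.285 / 3.464
d ≈ 1.24

By Cohen's convention (0.2 small / 0.5 medium / 0.8 large): large effect.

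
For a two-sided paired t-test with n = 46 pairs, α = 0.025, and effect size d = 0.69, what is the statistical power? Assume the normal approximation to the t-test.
Power ≈ 0.99

Power calculation (paired t-test, normal approximation):
z_β = d · √n - z_{α/2}
z_β = 0.69 · √46 - 2.241
z_β = 0.69 · 6.782 - 2.241
z_β = 2.438

Power = Φ(z_β) = Φ(2.438) ≈ 0.993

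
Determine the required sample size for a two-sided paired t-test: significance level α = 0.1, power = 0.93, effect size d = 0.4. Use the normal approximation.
n = 61 pairs

Sample size formula (paired t-test, normal approximation):
n = ((z_{α/2} + z_β) / d)²

z_{α/2} = 1.645 (for α = 0.1, two-sided)
z_β = 1.476 (for power = 0.93)
d = 0.4

n = ((1.645 + 1.476) / 0.4)²
n = (7.803)²
n ≈ 60.89
Round up to the next whole number: n = 61 pairs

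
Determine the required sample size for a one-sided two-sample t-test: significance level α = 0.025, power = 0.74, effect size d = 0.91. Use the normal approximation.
n = 17 per group

Sample size formula (two-sample t-test, normal approximation):
n = 2 · ((z_α + z_β) / d)²

z_α = 1.960 (for α = 0.025, one-sided)
z_β = 0.643 (for power = 0.74)
d = 0.91

n = 2 · ((1.960 + 0.643) / 0.91)²
n = 2 · (2.860)²
n ≈ 16.36
Round up to the next whole number: n = 17 per group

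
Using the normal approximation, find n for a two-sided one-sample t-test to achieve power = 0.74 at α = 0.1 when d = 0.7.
n = 11

Sample size formula (one-sample t-test, normal approximation):
n = ((z_{α/2} + z_β) / d)²

z_{α/2} = 1.645 (for α = 0.1, two-sided)
z_β = 0.643 (for power = 0.74)
d = 0.7

n = ((1.645 + 0.643) / 0.7)²
n = (3.269)²
n ≈ 10.69
Round up to the next whole number: n = 11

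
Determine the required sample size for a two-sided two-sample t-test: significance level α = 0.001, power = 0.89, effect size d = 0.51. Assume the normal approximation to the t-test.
n = 157 per group

Sample size formula (two-sample t-test, normal approximation):
n = 2 · ((z_{α/2} + z_β) / d)²

z_{α/2} = 3.291 (for α = 0.001, two-sided)
z_β = 1.227 (for power = 0.89)
d = 0.51

n = 2 · ((3.291 + 1.227) / 0.51)²
n = 2 · (8.859)²
n ≈ 156.96
Round up to the next whole number: n = 157 per group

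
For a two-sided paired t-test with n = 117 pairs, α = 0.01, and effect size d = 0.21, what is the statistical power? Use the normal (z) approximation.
Power ≈ 0.38

Power calculation (paired t-test, normal approximation):
z_β = d · √n - z_{α/2}
z_β = 0.21 · √117 - 2.576
z_β = 0.21 · 10.817 - 2.576
z_β = -0.304

Power = Φ(z_β) = Φ(-0.304) ≈ 0.380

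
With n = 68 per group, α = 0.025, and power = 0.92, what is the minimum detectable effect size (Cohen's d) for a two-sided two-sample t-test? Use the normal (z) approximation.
d ≈ 0.63

Minimum detectable effect (two-sample t-test, normal approximation):
d = (z_{α/2} + z_β) / √(n/2)
d = (2.241 + 1.405) / √(68/2)
d = 3.646 / 5.831
d ≈ 0.63

By Cohen's convention (0.2 small / 0.5 medium / 0.8 large): medium effect.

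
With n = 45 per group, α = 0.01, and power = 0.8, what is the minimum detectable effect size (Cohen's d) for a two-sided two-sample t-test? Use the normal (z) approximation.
d ≈ 0.72

Minimum detectable effect (two-sample t-test, normal approximation):
d = (z_{α/2} + z_β) / √(n/2)
d = (2.576 + 0.842) / √(45/2)
d = 3.417 / 4.743
d ≈ 0.72

By Cohen's convention (0.2 small / 0.5 medium / 0.8 large): medium effect.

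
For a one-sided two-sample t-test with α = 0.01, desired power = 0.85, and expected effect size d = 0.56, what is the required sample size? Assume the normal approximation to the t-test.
n = 73 per group

Sample size formula (two-sample t-test, normal approximation):
n = 2 · ((z_α + z_β) / d)²

z_α = 2.326 (for α = 0.01, one-sided)
z_β = 1.036 (for power = 0.85)
d = 0.56

n = 2 · ((2.326 + 1.036) / 0.56)²
n = 2 · (6.004)²
n ≈ 72.10
Round up to the next whole number: n = 73 per group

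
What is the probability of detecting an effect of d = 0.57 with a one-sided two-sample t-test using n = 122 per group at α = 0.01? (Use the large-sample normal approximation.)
Power ≈ 0.98

Power calculation (two-sample t-test, normal approximation):
z_β = d · √(n/2) - z_α
z_β = 0.57 · √(122/2) - 2.326
z_β = 0.57 · 7.810 - 2.326
z_β = 2.125

Power = Φ(z_β) = Φ(2.125) ≈ 0.983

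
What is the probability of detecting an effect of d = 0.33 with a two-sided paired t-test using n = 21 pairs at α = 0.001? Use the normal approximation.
Power ≈ 0.04

Power calculation (paired t-test, normal approximation):
z_β = d · √n - z_{α/2}
z_β = 0.33 · √21 - 3.291
z_β = 0.33 · 4.583 - 3.291
z_β = -1.778

Power = Φ(z_β) = Φ(-1.778) ≈ 0.038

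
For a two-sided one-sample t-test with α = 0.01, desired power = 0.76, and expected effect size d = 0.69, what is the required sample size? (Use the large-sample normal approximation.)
n = 23

Sample size formula (one-sample t-test, normal approximation):
n = ((z_{α/2} + z_β) / d)²

z_{α/2} = 2.576 (for α = 0.01, two-sided)
z_β = 0.706 (for power = 0.76)
d = 0.69

n = ((2.576 + 0.706) / 0.69)²
n = (4.757)²
n ≈ 22.63
Round up to the next whole number: n = 23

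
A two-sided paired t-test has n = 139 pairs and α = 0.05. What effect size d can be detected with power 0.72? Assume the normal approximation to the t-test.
d ≈ 0.22

Minimum detectable effect (paired t-test, normal approximation):
d = (z_{α/2} + z_β) / √n
d = (1.960 + 0.583) / √139
d = 2.543 / 11.790
d ≈ 0.22

By Cohen's convention (0.2 small / 0.5 medium / 0.8 large): small effect.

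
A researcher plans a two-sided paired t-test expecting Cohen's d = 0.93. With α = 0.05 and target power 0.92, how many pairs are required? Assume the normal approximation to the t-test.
n = 14 pairs

Sample size formula (paired t-test, normal approximation):
n = ((z_{α/2} + z_β) / d)²

z_{α/2} = 1.960 (for α = 0.05, two-sided)
z_β = 1.405 (for power = 0.92)
d = 0.93

n = ((1.960 + 1.405) / 0.93)²
n = (3.618)²
n ≈ 13.09
Round up to the next whole number: n = 14 pairs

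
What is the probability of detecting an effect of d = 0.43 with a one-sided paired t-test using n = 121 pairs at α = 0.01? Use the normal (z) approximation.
Power ≈ 0.99

Power calculation (paired t-test, normal approximation):
z_β = d · √n - z_α
z_β = 0.43 · √121 - 2.326
z_β = 0.43 · 11.000 - 2.326
z_β = 2.404

Power = Φ(z_β) = Φ(2.404) ≈ 0.992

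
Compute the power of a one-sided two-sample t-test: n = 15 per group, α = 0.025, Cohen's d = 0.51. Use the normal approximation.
Power ≈ 0.29

Power calculation (two-sample t-test, normal approximation):
z_β = d · √(n/2) - z_α
z_β = 0.51 · √(15/2) - 1.960
z_β = 0.51 · 2.739 - 1.960
z_β = -0.563

Power = Φ(z_β) = Φ(-0.563) ≈ 0.287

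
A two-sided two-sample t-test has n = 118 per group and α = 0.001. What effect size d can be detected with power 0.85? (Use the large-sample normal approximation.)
d ≈ 0.56

Minimum detectable effect (two-sample t-test, normal approximation):
d = (z_{α/2} + z_β) / √(n/2)
d = (3.291 + 1.036) / √(118/2)
d = 4.327 / 7.681
d ≈ 0.56

By Cohen's convention (0.2 small / 0.5 medium / 0.8 large): medium effect.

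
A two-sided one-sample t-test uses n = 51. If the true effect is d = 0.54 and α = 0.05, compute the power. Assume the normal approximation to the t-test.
Power ≈ 0.97

Power calculation (one-sample t-test, normal approximation):
z_β = d · √n - z_{α/2}
z_β = 0.54 · √51 - 1.960
z_β = 0.54 · 7.141 - 1.960
z_β = 1.896

Power = Φ(z_β) = Φ(1.896) ≈ 0.971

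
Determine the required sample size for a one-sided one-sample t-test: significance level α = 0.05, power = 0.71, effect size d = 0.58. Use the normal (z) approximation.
n = 15

Sample size formula (one-sample t-test, normal approximation):
n = ((z_α + z_β) / d)²

z_α = 1.645 (for α = 0.05, one-sided)
z_β = 0.553 (for power = 0.71)
d = 0.58

n = ((1.645 + 0.553) / 0.58)²
n = (3.790)²
n ≈ 14.36
Round up to the next whole number: n = 15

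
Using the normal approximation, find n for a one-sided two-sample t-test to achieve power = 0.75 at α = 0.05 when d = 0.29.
n = 128 per group

Sample size formula (two-sample t-test, normal approximation):
n = 2 · ((z_α + z_β) / d)²

z_α = 1.645 (for α = 0.05, one-sided)
z_β = 0.674 (for power = 0.75)
d = 0.29

n = 2 · ((1.645 + 0.674) / 0.29)²
n = 2 · (7.997)²
n ≈ 127.90
Round up to the next whole number: n = 128 per group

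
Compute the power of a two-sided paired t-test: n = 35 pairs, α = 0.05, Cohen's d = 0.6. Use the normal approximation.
Power ≈ 0.94

Power calculation (paired t-test, normal approximation):
z_β = d · √n - z_{α/2}
z_β = 0.6 · √35 - 1.960
z_β = 0.6 · 5.916 - 1.960
z_β = 1.590

Power = Φ(z_β) = Φ(1.590) ≈ 0.944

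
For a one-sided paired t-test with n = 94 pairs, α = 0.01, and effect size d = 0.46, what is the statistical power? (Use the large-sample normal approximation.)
Power ≈ 0.98

Power calculation (paired t-test, normal approximation):
z_β = d · √n - z_α
z_β = 0.46 · √94 - 2.326
z_β = 0.46 · 9.695 - 2.326
z_β = 2.134

Power = Φ(z_β) = Φ(2.134) ≈ 0.984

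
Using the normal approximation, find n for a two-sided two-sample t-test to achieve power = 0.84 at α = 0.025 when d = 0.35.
n = 171 per group

Sample size formula (two-sample t-test, normal approximation):
n = 2 · ((z_{α/2} + z_β) / d)²

z_{α/2} = 2.241 (for α = 0.025, two-sided)
z_β = 0.994 (for power = 0.84)
d = 0.35

n = 2 · ((2.241 + 0.994) / 0.35)²
n = 2 · (9.243)²
n ≈ 170.87
Round up to the next whole number: n = 171 per group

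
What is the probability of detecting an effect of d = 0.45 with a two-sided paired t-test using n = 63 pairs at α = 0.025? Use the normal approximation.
Power ≈ 0.91

Power calculation (paired t-test, normal approximation):
z_β = d · √n - z_{α/2}
z_β = 0.45 · √63 - 2.241
z_β = 0.45 · 7.937 - 2.241
z_β = 1.330

Power = Φ(z_β) = Φ(1.330) ≈ 0.908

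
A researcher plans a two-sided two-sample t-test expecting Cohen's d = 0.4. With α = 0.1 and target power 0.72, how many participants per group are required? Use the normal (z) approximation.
n = 63 per group

Sample size formula (two-sample t-test, normal approximation):
n = 2 · ((z_{α/2} + z_β) / d)²

z_{α/2} = 1.645 (for α = 0.1, two-sided)
z_β = 0.583 (for power = 0.72)
d = 0.4

n = 2 · ((1.645 + 0.583) / 0.4)²
n = 2 · (5.570)²
n ≈ 62.05
Round up to the next whole number: n = 63 per group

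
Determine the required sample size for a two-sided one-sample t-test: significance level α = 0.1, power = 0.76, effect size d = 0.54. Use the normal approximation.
n = 19

Sample size formula (one-sample t-test, normal approximation):
n = ((z_{α/2} + z_β) / d)²

z_{α/2} = 1.645 (for α = 0.1, two-sided)
z_β = 0.706 (for power = 0.76)
d = 0.54

n = ((1.645 + 0.706) / 0.54)²
n = (4.354)²
n ≈ 18.96
Round up to the next whole number: n = 19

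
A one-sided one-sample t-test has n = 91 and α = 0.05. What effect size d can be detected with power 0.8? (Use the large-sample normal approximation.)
d ≈ 0.26

Minimum detectable effect (one-sample t-test, normal approximation):
d = (z_α + z_β) / √n
d = (1.645 + 0.842) / √91
d = 2.486 / 9.539
d ≈ 0.26

By Cohen's convention (0.2 small / 0.5 medium / 0.8 large): small effect.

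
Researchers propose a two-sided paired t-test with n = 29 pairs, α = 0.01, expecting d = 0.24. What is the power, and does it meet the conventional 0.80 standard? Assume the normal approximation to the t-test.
Power ≈ 0.10; the study is underpowered (power < 0.80)

Power calculation (paired t-test, normal approximation):
z_β = d · √n - z_{α/2}
z_β = 0.24 · √29 - 2.576
z_β = 0.24 · 5.385 - 2.576
z_β = -1.283

Power = Φ(z_β) = Φ(-1.283) ≈ 0.100

Effect size d = 0.24 is small by Cohen's convention (0.2/0.5/0.8).

Threshold: power ≥ 0.80 is conventionally adequate.
Power ≈ 0.10 → the study is underpowered (power < 0.80).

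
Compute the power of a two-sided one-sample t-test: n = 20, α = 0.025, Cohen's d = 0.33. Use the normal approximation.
Power ≈ 0.22

Power calculation (one-sample t-test, normal approximation):
z_β = d · √n - z_{α/2}
z_β = 0.33 · √20 - 2.241
z_β = 0.33 · 4.472 - 2.241
z_β = -0.766

Power = Φ(z_β) = Φ(-0.766) ≈ 0.222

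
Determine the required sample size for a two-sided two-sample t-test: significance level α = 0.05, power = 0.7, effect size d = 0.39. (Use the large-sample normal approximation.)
n = 82 per group

Sample size formula (two-sample t-test, normal approximation):
n = 2 · ((z_{α/2} + z_β) / d)²

z_{α/2} = 1.960 (for α = 0.05, two-sided)
z_β = 0.524 (for power = 0.7)
d = 0.39

n = 2 · ((1.960 + 0.524) / 0.39)²
n = 2 · (6.369)²
n ≈ 81.13
Round up to the next whole number: n = 82 per group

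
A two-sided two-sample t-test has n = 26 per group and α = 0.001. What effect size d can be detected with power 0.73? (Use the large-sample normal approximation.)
d ≈ 1.08

Minimum detectable effect (two-sample t-test, normal approximation):
d = (z_{α/2} + z_β) / √(n/2)
d = (3.291 + 0.613) / √(26/2)
d = 3.903 / 3.606
d ≈ 1.08

By Cohen's convention (0.2 small / 0.5 medium / 0.8 large): large effect.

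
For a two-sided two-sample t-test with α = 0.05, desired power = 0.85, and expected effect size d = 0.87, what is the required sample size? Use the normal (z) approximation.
n = 24 per group

Sample size formula (two-sample t-test, normal approximation):
n = 2 · ((z_{α/2} + z_β) / d)²

z_{α/2} = 1.960 (for α = 0.05, two-sided)
z_β = 1.036 (for power = 0.85)
d = 0.87

n = 2 · ((1.960 + 1.036) / 0.87)²
n = 2 · (3.444)²
n ≈ 23.72
Round up to the next whole number: n = 24 per group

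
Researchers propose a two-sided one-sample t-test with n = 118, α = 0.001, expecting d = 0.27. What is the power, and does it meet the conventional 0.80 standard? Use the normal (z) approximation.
Power ≈ 0.36; the study is underpowered (power < 0.80)

Power calculation (one-sample t-test, normal approximation):
z_β = d · √n - z_{α/2}
z_β = 0.27 · √118 - 3.291
z_β = 0.27 · 10.863 - 3.291
z_β = -0.358

Power = Φ(z_β) = Φ(-0.358) ≈ 0.360

Effect size d = 0.27 is small by Cohen's convention (0.2/0.5/0.8).

Threshold: power ≥ 0.80 is conventionally adequate.
Power ≈ 0.36 → the study is underpowered (power < 0.80).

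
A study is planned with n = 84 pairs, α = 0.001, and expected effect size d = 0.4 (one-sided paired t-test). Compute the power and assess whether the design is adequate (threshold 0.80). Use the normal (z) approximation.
Power ≈ 0.72; the study is underpowered (power < 0.80)

Power calculation (paired t-test, normal approximation):
z_β = d · √n - z_α
z_β = 0.4 · √84 - 3.090
z_β = 0.4 · 9.165 - 3.090
z_β = 0.576

Power = Φ(z_β) = Φ(0.576) ≈ 0.718

Effect size d = 0.4 is small by Cohen's convention (0.2/0.5/0.8).

Threshold: power ≥ 0.80 is conventionally adequate.
Power ≈ 0.72 → the study is underpowered (power < 0.80).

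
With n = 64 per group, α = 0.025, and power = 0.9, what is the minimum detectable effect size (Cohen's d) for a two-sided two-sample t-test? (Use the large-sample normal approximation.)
d ≈ 0.62

Minimum detectable effect (two-sample t-test, normal approximation):
d = (z_{α/2} + z_β) / √(n/2)
d = (2.241 + 1.282) / √(64/2)
d = 3.523 / 5.657
d ≈ 0.62

By Cohen's convention (0.2 small / 0.5 medium / 0.8 large): medium effect.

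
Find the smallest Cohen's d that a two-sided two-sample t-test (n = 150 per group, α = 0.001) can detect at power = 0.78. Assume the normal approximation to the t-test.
d ≈ 0.47

Minimum detectable effect (two-sample t-test, normal approximation):
d = (z_{α/2} + z_β) / √(n/2)
d = (3.291 + 0.772) / √(150/2)
d = 4.063 / 8.660
d ≈ 0.47

By Cohen's convention (0.2 small / 0.5 medium / 0.8 large): small effect.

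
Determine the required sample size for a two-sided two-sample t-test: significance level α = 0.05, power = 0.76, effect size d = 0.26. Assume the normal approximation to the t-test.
n = 211 per group

Sample size formula (two-sample t-test, normal approximation):
n = 2 · ((z_{α/2} + z_β) / d)²

z_{α/2} = 1.960 (for α = 0.05, two-sided)
z_β = 0.706 (for power = 0.76)
d = 0.26

n = 2 · ((1.960 + 0.706) / 0.26)²
n = 2 · (10.254)²
n ≈ 210.29
Round up to the next whole number: n = 211 per group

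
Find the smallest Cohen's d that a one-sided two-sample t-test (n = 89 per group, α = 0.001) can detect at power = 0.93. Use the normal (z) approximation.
d ≈ 0.68

Minimum detectable effect (two-sample t-test, normal approximation):
d = (z_α + z_β) / √(n/2)
d = (3.090 + 1.476) / √(89/2)
d = 4.566 / 6.671
d ≈ 0.68

By Cohen's convention (0.2 small / 0.5 medium / 0.8 large): medium effect.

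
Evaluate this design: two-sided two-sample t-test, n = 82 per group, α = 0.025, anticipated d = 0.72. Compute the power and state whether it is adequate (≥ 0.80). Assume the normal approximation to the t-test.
Power ≈ 0.99; the study is adequately powered (power ≥ 0.80)

Power calculation (two-sample t-test, normal approximation):
z_β = d · √(n/2) - z_{α/2}
z_β = 0.72 · √(82/2) - 2.241
z_β = 0.72 · 6.403 - 2.241
z_β = 2.369

Power = Φ(z_β) = Φ(2.369) ≈ 0.991

Effect size d = 0.72 is medium by Cohen's convention (0.2/0.5/0.8).

Threshold: power ≥ 0.80 is conventionally adequate.
Power ≈ 0.99 → the study is adequately powered (power ≥ 0.80).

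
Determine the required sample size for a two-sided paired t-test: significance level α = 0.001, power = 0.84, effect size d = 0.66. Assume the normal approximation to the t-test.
n = 43 pairs

Sample size formula (paired t-test, normal approximation):
n = ((z_{α/2} + z_β) / d)²

z_{α/2} = 3.291 (for α = 0.001, two-sided)
z_β = 0.994 (for power = 0.84)
d = 0.66

n = ((3.291 + 0.994) / 0.66)²
n = (6.492)²
n ≈ 42.15
Round up to the next whole number: n = 43 pairs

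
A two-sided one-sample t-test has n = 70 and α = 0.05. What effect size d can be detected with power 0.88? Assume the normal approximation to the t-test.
d ≈ 0.37

Minimum detectable effect (one-sample t-test, normal approximation):
d = (z_{α/2} + z_β) / √n
d = (1.960 + 1.175) / √70
d = 3.135 / 8.367
d ≈ 0.37

By Cohen's convention (0.2 small / 0.5 medium / 0.8 large): small effect.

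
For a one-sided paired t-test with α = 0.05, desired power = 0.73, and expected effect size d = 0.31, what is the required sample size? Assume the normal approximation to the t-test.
n = 54 pairs

Sample size formula (paired t-test, normal approximation):
n = ((z_α + z_β) / d)²

z_α = 1.645 (for α = 0.05, one-sided)
z_β = 0.613 (for power = 0.73)
d = 0.31

n = ((1.645 + 0.613) / 0.31)²
n = (7.284)²
n ≈ 53.06
Round up to the next whole number: n = 54 pairs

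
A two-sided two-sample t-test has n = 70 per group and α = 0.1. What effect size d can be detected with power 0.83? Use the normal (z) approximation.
d ≈ 0.44

Minimum detectable effect (two-sample t-test, normal approximation):
d = (z_{α/2} + z_β) / √(n/2)
d = (1.645 + 0.954) / √(70/2)
d = 2.599 / 5.916
d ≈ 0.44

By Cohen's convention (0.2 small / 0.5 medium / 0.8 large): small effect.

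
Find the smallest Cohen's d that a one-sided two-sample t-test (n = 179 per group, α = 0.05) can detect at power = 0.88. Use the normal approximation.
d ≈ 0.30

Minimum detectable effect (two-sample t-test, normal approximation):
d = (z_α + z_β) / √(n/2)
d = (1.645 + 1.175) / √(179/2)
d = 2.820 / 9.460
d ≈ 0.30

By Cohen's convention (0.2 small / 0.5 medium / 0.8 large): small effect.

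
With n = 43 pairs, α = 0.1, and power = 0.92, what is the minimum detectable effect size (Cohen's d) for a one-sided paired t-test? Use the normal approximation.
d ≈ 0.41

Minimum detectable effect (paired t-test, normal approximation):
d = (z_α + z_β) / √n
d = (1.282 + 1.405) / √43
d = 2.687 / 6.557
d ≈ 0.41

By Cohen's convention (0.2 small / 0.5 medium / 0.8 large): small effect.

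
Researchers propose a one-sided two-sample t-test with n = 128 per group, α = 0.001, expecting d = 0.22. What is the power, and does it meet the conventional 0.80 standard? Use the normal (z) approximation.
Power ≈ 0.09; the study is underpowered (power < 0.80)

Power calculation (two-sample t-test, normal approximation):
z_β = d · √(n/2) - z_α
z_β = 0.22 · √(128/2) - 3.090
z_β = 0.22 · 8.000 - 3.090
z_β = -1.330

Power = Φ(z_β) = Φ(-1.330) ≈ 0.092

Effect size d = 0.22 is small by Cohen's convention (0.2/0.5/0.8).

Threshold: power ≥ 0.80 is conventionally adequate.
Power ≈ 0.09 → the study is underpowered (power < 0.80).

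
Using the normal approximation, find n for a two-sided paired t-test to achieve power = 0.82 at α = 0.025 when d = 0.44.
n = 52 pairs

Sample size formula (paired t-test, normal approximation):
n = ((z_{α/2} + z_β) / d)²

z_{α/2} = 2.241 (for α = 0.025, two-sided)
z_β = 0.915 (for power = 0.82)
d = 0.44

n = ((2.241 + 0.915) / 0.44)²
n = (7.173)²
n ≈ 51.45
Round up to the next whole number: n = 52 pairs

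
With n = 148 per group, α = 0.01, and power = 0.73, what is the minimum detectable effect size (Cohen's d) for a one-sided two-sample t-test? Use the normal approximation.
d ≈ 0.34

Minimum detectable effect (two-sample t-test, normal approximation):
d = (z_α + z_β) / √(n/2)
d = (2.326 + 0.613) / √(148/2)
d = 2.939 / 8.602
d ≈ 0.34

By Cohen's convention (0.2 small / 0.5 medium / 0.8 large): small effect.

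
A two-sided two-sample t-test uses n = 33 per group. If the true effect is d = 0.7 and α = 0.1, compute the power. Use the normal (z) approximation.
Power ≈ 0.88

Power calculation (two-sample t-test, normal approximation):
z_β = d · √(n/2) - z_{α/2}
z_β = 0.7 · √(33/2) - 1.645
z_β = 0.7 · 4.062 - 1.645
z_β = 1.199

Power = Φ(z_β) = Φ(1.199) ≈ 0.885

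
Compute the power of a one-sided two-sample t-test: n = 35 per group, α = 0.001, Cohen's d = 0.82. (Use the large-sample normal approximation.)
Power ≈ 0.63

Power calculation (two-sample t-test, normal approximation):
z_β = d · √(n/2) - z_α
z_β = 0.82 · √(35/2) - 3.090
z_β = 0.82 · 4.183 - 3.090
z_β = 0.340

Power = Φ(z_β) = Φ(0.340) ≈ 0.633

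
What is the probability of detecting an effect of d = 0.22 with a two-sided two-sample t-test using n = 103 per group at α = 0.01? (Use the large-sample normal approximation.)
Power ≈ 0.16

Power calculation (two-sample t-test, normal approximation):
z_β = d · √(n/2) - z_{α/2}
z_β = 0.22 · √(103/2) - 2.576
z_β = 0.22 · 7.176 - 2.576
z_β = -0.997

Power = Φ(z_β) = Φ(-0.997) ≈ 0.159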